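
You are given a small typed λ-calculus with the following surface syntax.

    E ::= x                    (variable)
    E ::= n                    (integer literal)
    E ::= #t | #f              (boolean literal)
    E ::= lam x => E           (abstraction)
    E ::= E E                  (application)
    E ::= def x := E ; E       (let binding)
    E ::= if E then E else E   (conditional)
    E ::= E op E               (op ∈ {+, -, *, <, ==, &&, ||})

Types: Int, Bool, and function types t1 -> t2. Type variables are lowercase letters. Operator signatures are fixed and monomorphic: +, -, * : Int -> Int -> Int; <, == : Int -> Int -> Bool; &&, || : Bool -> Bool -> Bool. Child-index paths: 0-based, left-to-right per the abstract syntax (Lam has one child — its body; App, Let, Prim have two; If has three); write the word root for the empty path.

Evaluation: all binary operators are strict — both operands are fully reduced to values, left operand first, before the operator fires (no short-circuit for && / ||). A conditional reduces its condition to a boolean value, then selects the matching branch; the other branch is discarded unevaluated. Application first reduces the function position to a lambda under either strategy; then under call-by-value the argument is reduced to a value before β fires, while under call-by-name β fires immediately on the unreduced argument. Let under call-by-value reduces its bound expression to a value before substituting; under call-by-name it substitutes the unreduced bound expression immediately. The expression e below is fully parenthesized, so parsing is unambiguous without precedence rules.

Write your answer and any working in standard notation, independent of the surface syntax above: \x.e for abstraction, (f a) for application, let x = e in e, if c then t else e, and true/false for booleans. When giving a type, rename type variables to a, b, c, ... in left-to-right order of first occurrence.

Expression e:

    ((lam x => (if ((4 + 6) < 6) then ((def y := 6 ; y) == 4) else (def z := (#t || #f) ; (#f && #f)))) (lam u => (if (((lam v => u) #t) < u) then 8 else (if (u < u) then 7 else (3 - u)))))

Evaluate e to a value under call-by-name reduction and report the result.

Answer: false

Derivation:
step 0: ((\x.(if ((4 + 6) < 6) then ((let y = 6 in y) == 4) else (let z = (true || false) in (false && false)))) (\u.(if (((\v.u) true) < u) then 8 else (if (u < u) then 7 else (3 - u)))))
step 1: [beta@root] (if ((4 + 6) < 6) then ((let y = 6 in y) == 4) else (let z = (true || false) in (false && false)))
step 2: [delta@0.0] (if (10 < 6) then ((let y = 6 in y) == 4) else (let z = (true || false) in (false && false)))
step 3: [delta@0] (if false then ((let y = 6 in y) == 4) else (let z = (true || false) in (false && false)))
step 4: [if@root] (let z = (true || false) in (false && false))
step 5: [let@root] (false && false)
step 6: [delta@root] false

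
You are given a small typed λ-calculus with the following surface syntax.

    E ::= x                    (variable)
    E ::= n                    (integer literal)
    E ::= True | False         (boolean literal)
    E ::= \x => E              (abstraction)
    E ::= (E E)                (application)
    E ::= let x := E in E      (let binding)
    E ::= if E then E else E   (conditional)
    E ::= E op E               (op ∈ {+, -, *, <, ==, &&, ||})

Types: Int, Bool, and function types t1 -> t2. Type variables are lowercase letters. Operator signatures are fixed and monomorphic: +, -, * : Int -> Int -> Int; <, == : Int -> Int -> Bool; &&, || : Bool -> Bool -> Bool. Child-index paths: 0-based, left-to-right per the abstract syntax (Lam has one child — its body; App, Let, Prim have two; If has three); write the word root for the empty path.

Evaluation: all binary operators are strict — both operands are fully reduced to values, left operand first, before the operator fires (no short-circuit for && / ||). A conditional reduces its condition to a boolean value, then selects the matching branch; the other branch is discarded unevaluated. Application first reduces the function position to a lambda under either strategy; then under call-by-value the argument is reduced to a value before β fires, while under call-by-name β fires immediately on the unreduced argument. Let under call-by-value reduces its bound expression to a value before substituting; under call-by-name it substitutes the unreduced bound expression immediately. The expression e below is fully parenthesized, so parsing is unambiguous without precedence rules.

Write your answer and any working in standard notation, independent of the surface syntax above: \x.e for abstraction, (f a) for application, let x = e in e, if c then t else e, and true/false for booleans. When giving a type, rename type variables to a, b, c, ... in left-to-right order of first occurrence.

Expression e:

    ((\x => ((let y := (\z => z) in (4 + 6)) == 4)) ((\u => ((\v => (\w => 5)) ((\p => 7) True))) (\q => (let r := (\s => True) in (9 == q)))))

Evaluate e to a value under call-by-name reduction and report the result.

Working:
step 0: ((\x.((let y = (\z.z) in (4 + 6)) == 4)) ((\u.((\v.(\w.5)) ((\p.7) true))) (\q.(let r = (\s.true) in (9 == q)))))
step 1: [beta@root] ((let y = (\z.z) in (4 + 6)) == 4)
step 2: [let@0] ((4 + 6) == 4)
step 3: [delta@0] (10 == 4)
step 4: [delta@root] false

Answer: false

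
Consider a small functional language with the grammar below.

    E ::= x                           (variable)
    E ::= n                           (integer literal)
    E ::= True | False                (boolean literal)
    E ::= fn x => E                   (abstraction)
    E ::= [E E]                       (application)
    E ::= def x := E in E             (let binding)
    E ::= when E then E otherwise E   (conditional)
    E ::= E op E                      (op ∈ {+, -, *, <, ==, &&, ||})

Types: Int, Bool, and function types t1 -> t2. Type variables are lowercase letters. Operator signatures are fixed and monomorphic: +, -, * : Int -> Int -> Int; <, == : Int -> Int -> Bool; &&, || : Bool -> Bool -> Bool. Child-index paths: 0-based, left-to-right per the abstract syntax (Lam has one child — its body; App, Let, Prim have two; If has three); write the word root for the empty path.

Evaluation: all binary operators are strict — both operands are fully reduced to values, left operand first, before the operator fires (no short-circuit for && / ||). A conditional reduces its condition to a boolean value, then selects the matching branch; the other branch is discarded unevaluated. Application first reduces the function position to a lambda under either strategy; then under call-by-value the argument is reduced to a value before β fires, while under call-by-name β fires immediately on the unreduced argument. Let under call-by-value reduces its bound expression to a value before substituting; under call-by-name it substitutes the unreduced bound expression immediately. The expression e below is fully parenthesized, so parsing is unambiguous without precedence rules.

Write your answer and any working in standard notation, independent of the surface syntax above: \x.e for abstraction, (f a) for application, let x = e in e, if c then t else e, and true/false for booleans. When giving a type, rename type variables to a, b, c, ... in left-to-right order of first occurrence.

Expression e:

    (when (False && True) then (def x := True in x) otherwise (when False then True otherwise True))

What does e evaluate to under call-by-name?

Answer: true

Trace:
step 0: (if (false && true) then (let x = true in x) else (if false then true else true))
step 1: [delta@0] (if false then (let x = true in x) else (if false then true else true))
step 2: [if@root] (if false then true else true)
step 3: [if@root] true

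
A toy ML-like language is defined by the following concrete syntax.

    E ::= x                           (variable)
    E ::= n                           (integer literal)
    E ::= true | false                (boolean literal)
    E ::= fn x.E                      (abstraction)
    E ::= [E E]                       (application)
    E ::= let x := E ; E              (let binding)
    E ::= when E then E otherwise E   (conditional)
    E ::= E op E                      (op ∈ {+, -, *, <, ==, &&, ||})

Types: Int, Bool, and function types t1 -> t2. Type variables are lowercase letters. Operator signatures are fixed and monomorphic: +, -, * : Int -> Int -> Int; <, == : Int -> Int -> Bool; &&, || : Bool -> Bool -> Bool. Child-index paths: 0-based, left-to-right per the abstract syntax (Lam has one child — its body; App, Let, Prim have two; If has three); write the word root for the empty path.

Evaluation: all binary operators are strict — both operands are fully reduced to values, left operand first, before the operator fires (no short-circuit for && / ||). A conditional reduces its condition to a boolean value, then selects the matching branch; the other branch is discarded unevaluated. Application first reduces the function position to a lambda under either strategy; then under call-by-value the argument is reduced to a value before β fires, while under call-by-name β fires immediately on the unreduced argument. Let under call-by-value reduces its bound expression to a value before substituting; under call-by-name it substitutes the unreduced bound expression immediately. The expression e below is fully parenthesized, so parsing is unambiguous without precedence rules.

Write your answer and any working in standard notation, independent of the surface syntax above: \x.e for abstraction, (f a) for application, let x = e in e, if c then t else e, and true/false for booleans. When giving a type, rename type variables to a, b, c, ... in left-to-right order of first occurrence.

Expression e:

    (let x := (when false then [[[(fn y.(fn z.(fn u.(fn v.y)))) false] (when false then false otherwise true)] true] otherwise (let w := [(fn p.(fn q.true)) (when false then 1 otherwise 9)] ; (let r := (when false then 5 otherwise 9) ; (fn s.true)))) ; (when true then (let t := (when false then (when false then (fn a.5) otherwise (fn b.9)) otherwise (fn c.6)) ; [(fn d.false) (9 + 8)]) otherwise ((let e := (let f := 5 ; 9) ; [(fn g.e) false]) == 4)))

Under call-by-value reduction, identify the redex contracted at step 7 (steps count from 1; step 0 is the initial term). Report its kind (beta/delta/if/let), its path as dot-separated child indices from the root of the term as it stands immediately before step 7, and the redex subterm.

Derivation:
step 0: (let x = (if false then ((((\y.(\z.(\u.(\v.y)))) false) (if false then false else true)) true) else (let w = ((\p.(\q.true)) (if false then 1 else 9)) in (let r = (if false then 5 else 9) in (\s.true)))) in (if true then (let t = (if false then (if false then (\a.5) else (\b.9)) else (\c.6)) in ((\d.false) (9 + 8))) else ((let e = (let f = 5 in 9) in ((\g.e) false)) == 4)))
step 1: [if@0] (let x = (let w = ((\p.(\q.true)) (if false then 1 else 9)) in (let r = (if false then 5 else 9) in (\s.true))) in (if true then (let t = (if false then (if false then (\a.5) else (\b.9)) else (\c.6)) in ((\d.false) (9 + 8))) else ((let e = (let f = 5 in 9) in ((\g.e) false)) == 4)))
step 2: [if@0.0.1] (let x = (let w = ((\p.(\q.true)) 9) in (let r = (if false then 5 else 9) in (\s.true))) in (if true then (let t = (if false then (if false then (\a.5) else (\b.9)) else (\c.6)) in ((\d.false) (9 + 8))) else ((let e = (let f = 5 in 9) in ((\g.e) false)) == 4)))
step 3: [beta@0.0] (let x = (let w = (\q.true) in (let r = (if false then 5 else 9) in (\s.true))) in (if true then (let t = (if false then (if false then (\a.5) else (\b.9)) else (\c.6)) in ((\d.false) (9 + 8))) else ((let e = (let f = 5 in 9) in ((\g.e) false)) == 4)))
step 4: [let@0] (let x = (let r = (if false then 5 else 9) in (\s.true)) in (if true then (let t = (if false then (if false then (\a.5) else (\b.9)) else (\c.6)) in ((\d.false) (9 + 8))) else ((let e = (let f = 5 in 9) in ((\g.e) false)) == 4)))
step 5: [if@0.0] (let x = (let r = 9 in (\s.true)) in (if true then (let t = (if false then (if false then (\a.5) else (\b.9)) else (\c.6)) in ((\d.false) (9 + 8))) else ((let e = (let f = 5 in 9) in ((\g.e) false)) == 4)))
step 6: [let@0] (let x = (\s.true) in (if true then (let t = (if false then (if false then (\a.5) else (\b.9)) else (\c.6)) in ((\d.false) (9 + 8))) else ((let e = (let f = 5 in 9) in ((\g.e) false)) == 4)))
step 7: [let@root] (if true then (let t = (if false then (if false then (\a.5) else (\b.9)) else (\c.6)) in ((\d.false) (9 + 8))) else ((let e = (let f = 5 in 9) in ((\g.e) false)) == 4))

Answer: let at root : (let x = (\s.true) in (if true then (let t = (if false then (if false then (\a.5) else (\b.9)) else (\c.6)) in ((\d.false) (9 + 8))) else ((let e = (let f = 5 in 9) in ((\g.e) false)) == 4)))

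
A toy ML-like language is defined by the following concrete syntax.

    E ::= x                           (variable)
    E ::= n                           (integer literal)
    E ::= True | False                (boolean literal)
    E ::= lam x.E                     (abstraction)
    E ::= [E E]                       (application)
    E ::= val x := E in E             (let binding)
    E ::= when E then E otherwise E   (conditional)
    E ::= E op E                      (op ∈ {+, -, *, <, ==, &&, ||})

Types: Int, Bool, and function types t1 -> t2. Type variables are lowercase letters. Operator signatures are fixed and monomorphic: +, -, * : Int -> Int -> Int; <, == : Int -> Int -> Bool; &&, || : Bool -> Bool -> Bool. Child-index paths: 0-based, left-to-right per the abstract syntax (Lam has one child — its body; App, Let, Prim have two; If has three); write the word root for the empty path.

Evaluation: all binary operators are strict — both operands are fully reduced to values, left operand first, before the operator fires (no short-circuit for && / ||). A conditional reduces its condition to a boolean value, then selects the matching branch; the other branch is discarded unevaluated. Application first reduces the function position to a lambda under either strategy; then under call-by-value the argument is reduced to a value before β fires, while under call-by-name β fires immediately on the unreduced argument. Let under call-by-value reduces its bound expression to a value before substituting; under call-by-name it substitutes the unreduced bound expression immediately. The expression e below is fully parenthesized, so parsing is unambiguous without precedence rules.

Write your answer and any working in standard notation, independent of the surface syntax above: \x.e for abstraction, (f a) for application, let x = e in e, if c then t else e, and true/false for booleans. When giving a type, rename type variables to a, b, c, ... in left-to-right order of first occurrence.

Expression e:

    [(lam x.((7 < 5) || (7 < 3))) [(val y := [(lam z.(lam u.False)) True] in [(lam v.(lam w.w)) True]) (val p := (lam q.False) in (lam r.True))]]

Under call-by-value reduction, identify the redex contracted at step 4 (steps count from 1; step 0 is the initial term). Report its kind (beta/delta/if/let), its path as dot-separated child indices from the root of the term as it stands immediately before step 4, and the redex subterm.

Answer: let at 1.1 : (let p = (\q.false) in (\r.true))

Working:
step 0: ((\x.((7 < 5) || (7 < 3))) ((let y = ((\z.(\u.false)) true) in ((\v.(\w.w)) true)) (let p = (\q.false) in (\r.true))))
step 1: [beta@1.0.0] ((\x.((7 < 5) || (7 < 3))) ((let y = (\u.false) in ((\v.(\w.w)) true)) (let p = (\q.false) in (\r.true))))
step 2: [let@1.0] ((\x.((7 < 5) || (7 < 3))) (((\v.(\w.w)) true) (let p = (\q.false) in (\r.true))))
step 3: [beta@1.0] ((\x.((7 < 5) || (7 < 3))) ((\w.w) (let p = (\q.false) in (\r.true))))
step 4: [let@1.1] ((\x.((7 < 5) || (7 < 3))) ((\w.w) (\r.true)))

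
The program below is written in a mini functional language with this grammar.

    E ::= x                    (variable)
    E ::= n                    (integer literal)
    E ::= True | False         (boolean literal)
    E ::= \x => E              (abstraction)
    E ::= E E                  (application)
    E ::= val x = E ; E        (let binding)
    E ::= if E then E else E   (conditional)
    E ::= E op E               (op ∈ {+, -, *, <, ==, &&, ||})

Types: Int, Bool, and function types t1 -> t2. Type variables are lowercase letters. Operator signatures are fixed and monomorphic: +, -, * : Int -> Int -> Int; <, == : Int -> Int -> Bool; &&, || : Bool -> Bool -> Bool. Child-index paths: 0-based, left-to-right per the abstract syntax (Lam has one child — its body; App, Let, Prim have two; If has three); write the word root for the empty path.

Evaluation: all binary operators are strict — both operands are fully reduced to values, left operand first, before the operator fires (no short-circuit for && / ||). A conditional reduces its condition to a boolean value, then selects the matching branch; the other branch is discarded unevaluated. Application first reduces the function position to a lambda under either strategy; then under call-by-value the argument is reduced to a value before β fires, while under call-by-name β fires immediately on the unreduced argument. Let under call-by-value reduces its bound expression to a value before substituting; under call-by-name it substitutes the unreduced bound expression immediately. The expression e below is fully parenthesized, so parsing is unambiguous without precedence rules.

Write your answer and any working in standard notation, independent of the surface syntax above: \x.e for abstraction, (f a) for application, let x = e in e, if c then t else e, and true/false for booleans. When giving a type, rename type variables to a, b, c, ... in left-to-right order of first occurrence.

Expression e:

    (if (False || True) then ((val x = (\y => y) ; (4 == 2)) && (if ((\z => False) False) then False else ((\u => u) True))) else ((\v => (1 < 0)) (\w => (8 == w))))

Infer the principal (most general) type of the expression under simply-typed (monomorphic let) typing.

Answer: Bool

Working:
  unify Bool ~ Bool
  unify Bool ~ Bool
  unify Bool ~ Bool
y : a
\y._ : a -> a
let x : a -> a
  unify Int ~ Int
  unify Int ~ Int
  unify Bool ~ Bool
\z._ : b -> Bool
  unify b -> Bool ~ Bool -> c
  unify b ~ Bool
  unify Bool ~ c
_ _ : Bool
  unify Bool ~ Bool
u : d
\u._ : d -> d
  unify d -> d ~ Bool -> e
  unify d ~ Bool
  unify Bool ~ e
_ _ : Bool
  unify Bool ~ Bool
  unify Bool ~ Bool
  unify Int ~ Int
  unify Int ~ Int
\v._ : f -> Bool
  unify Int ~ Int
w : g
  unify g ~ Int
\w._ : Int -> Bool
  unify f -> Bool ~ (Int -> Bool) -> h
  unify f ~ Int -> Bool
  unify Bool ~ h
_ _ : Bool
  unify Bool ~ Bool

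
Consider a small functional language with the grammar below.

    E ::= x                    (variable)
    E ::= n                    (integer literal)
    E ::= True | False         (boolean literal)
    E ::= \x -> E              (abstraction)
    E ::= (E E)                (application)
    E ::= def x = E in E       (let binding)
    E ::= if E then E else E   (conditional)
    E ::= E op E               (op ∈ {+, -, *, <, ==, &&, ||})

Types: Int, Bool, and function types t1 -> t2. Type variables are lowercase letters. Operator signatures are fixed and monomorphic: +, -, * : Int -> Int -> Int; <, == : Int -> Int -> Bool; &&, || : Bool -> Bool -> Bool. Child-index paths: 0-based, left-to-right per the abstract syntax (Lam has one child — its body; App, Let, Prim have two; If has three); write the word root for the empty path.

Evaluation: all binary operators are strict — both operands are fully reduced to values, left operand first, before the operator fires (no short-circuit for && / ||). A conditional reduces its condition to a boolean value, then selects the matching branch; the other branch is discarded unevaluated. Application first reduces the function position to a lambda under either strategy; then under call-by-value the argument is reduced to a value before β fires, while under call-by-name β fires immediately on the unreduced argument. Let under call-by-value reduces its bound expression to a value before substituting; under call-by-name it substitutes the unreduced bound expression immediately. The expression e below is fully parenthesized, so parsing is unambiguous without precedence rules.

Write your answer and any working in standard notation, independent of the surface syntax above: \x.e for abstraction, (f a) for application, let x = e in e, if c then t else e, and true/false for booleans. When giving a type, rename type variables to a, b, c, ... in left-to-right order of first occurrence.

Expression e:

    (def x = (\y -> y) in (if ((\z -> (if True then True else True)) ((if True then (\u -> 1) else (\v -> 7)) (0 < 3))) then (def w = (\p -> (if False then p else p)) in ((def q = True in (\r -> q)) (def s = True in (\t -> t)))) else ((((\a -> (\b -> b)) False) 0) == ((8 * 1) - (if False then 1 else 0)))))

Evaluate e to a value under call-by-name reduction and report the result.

Answer: true

Trace:
step 0: (let x = (\y.y) in (if ((\z.(if true then true else true)) ((if true then (\u.1) else (\v.7)) (0 < 3))) then (let w = (\p.(if false then p else p)) in ((let q = true in (\r.q)) (let s = true in (\t.t)))) else ((((\a.(\b.b)) false) 0) == ((8 * 1) - (if false then 1 else 0)))))
step 1: [let@root] (if ((\z.(if true then true else true)) ((if true then (\u.1) else (\v.7)) (0 < 3))) then (let w = (\p.(if false then p else p)) in ((let q = true in (\r.q)) (let s = true in (\t.t)))) else ((((\a.(\b.b)) false) 0) == ((8 * 1) - (if false then 1 else 0))))
step 2: [beta@0] (if (if true then true else true) then (let w = (\p.(if false then p else p)) in ((let q = true in (\r.q)) (let s = true in (\t.t)))) else ((((\a.(\b.b)) false) 0) == ((8 * 1) - (if false then 1 else 0))))
step 3: [if@0] (if true then (let w = (\p.(if false then p else p)) in ((let q = true in (\r.q)) (let s = true in (\t.t)))) else ((((\a.(\b.b)) false) 0) == ((8 * 1) - (if false then 1 else 0))))
step 4: [if@root] (let w = (\p.(if false then p else p)) in ((let q = true in (\r.q)) (let s = true in (\t.t))))
step 5: [let@root] ((let q = true in (\r.q)) (let s = true in (\t.t)))
step 6: [let@0] ((\r.true) (let s = true in (\t.t)))
step 7: [beta@root] true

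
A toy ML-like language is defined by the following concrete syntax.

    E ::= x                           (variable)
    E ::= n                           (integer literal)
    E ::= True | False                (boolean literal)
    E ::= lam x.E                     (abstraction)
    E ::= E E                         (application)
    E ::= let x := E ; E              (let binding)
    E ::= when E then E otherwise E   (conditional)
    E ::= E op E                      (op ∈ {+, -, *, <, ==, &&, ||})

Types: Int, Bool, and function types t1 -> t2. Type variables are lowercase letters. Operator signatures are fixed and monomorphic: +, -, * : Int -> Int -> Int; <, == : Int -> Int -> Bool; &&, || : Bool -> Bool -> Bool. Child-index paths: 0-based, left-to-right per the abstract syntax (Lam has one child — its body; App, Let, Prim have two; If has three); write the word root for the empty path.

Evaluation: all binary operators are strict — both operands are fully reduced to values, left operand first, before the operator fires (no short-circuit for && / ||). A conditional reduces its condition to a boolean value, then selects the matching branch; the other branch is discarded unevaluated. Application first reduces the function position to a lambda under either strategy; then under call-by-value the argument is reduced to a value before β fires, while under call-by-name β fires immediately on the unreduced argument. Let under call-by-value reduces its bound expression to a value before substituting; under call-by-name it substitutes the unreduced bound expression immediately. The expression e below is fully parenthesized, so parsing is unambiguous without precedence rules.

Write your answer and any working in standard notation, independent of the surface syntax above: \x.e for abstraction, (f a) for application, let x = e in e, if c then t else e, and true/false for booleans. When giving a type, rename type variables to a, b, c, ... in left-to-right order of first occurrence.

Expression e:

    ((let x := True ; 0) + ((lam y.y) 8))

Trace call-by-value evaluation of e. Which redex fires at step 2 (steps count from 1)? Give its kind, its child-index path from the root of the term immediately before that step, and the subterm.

Answer: beta at 1 : ((\y.y) 8)

Working:
step 0: ((let x = true in 0) + ((\y.y) 8))
step 1: [let@0] (0 + ((\y.y) 8))
step 2: [beta@1] (0 + 8)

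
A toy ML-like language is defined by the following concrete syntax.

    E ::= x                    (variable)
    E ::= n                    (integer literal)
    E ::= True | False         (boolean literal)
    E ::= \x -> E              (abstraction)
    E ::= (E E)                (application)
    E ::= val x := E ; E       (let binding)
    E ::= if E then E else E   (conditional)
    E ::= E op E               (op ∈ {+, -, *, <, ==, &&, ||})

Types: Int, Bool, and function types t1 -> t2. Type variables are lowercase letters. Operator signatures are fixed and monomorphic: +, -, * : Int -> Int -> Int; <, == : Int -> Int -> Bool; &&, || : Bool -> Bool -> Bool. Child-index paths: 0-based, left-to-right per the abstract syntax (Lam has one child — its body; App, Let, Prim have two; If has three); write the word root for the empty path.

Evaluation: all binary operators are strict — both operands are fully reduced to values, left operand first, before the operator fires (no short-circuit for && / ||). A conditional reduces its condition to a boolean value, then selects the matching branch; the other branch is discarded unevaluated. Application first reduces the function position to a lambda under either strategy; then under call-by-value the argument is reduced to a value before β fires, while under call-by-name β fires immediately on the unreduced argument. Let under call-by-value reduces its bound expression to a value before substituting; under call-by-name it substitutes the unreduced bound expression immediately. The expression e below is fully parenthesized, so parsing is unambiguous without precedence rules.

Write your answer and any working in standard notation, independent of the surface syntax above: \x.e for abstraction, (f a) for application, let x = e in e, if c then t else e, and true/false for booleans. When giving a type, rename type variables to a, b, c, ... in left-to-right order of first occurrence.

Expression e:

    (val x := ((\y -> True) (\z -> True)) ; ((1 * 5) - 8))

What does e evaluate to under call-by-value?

Derivation:
step 0: (let x = ((\y.true) (\z.true)) in ((1 * 5) - 8))
step 1: [beta@0] (let x = true in ((1 * 5) - 8))
step 2: [let@root] ((1 * 5) - 8)
step 3: [delta@0] (5 - 8)
step 4: [delta@root] -3

Answer: -3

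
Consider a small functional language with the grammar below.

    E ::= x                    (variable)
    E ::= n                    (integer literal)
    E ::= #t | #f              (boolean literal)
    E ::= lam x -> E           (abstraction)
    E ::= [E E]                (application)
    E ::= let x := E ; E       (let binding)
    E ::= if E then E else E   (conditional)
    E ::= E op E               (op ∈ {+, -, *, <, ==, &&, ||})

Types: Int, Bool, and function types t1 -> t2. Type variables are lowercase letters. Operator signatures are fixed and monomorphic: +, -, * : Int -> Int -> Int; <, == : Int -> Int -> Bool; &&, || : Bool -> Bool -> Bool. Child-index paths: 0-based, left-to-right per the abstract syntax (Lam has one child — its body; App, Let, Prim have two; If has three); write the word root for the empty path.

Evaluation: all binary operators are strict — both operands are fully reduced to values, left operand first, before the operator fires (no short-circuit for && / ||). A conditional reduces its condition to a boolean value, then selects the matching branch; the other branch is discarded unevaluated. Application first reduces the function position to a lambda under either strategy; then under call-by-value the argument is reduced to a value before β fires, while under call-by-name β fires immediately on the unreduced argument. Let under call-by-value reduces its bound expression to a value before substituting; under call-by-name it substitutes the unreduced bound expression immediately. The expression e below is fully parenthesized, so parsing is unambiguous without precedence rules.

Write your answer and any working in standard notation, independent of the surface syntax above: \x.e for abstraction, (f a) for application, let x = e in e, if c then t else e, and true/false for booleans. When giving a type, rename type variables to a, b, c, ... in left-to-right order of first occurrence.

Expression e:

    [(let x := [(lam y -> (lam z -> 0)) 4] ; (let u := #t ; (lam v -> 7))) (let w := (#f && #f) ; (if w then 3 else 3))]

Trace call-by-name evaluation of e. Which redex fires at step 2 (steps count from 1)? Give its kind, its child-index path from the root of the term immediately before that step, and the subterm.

Derivation:
step 0: ((let x = ((\y.(\z.0)) 4) in (let u = true in (\v.7))) (let w = (false && false) in (if w then 3 else 3)))
step 1: [let@0] ((let u = true in (\v.7)) (let w = (false && false) in (if w then 3 else 3)))
step 2: [let@0] ((\v.7) (let w = (false && false) in (if w then 3 else 3)))

Answer: let at 0 : (let u = true in (\v.7))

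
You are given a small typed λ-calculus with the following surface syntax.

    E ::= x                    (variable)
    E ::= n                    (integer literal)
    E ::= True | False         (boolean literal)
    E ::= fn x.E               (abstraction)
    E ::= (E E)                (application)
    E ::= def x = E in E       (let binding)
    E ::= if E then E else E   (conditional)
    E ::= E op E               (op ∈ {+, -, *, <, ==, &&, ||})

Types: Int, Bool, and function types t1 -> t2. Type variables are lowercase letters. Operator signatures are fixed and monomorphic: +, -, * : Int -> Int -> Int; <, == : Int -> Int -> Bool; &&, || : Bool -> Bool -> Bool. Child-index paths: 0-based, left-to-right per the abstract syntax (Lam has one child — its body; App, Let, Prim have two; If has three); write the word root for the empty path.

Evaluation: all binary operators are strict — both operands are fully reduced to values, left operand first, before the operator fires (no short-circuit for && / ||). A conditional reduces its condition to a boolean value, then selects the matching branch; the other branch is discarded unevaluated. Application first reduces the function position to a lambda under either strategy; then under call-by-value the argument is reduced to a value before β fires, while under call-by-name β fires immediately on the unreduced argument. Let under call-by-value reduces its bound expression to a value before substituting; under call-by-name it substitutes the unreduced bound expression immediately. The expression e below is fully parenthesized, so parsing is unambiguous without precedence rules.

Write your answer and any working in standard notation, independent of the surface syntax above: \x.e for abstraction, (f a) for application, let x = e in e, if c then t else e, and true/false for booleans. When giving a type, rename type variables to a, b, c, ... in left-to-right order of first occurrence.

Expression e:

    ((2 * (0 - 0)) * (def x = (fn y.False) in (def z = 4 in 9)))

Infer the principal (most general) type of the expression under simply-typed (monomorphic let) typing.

Working:
  unify Int ~ Int
  unify Int ~ Int
  unify Int ~ Int
  unify Int ~ Int
  unify Int ~ Int
\y._ : a -> Bool
let x : a -> Bool
let z : Int
  unify Int ~ Int

Answer: Int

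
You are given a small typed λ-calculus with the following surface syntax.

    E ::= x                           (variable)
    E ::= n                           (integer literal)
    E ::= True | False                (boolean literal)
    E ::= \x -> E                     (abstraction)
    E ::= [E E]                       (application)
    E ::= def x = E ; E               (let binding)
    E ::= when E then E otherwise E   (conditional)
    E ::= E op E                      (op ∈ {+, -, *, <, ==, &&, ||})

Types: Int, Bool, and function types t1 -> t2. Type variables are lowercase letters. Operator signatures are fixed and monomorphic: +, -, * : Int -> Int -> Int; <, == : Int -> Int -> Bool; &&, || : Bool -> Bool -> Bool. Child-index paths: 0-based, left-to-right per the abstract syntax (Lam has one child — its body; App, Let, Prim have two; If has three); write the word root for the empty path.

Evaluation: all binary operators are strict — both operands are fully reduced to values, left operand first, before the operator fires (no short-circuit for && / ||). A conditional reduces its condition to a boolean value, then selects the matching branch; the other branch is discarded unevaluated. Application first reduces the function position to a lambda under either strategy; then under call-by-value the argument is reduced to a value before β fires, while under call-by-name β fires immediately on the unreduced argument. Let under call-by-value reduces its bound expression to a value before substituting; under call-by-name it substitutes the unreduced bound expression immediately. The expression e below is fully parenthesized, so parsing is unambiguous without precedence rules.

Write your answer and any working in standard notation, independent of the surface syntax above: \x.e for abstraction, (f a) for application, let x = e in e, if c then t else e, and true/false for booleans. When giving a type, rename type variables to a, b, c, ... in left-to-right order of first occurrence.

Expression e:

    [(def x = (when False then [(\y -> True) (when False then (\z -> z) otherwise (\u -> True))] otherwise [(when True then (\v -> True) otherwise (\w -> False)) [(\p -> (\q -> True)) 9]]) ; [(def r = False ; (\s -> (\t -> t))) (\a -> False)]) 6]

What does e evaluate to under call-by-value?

Trace:
step 0: ((let x = (if false then ((\y.true) (if false then (\z.z) else (\u.true))) else ((if true then (\v.true) else (\w.false)) ((\p.(\q.true)) 9))) in ((let r = false in (\s.(\t.t))) (\a.false))) 6)
step 1: [if@0.0] ((let x = ((if true then (\v.true) else (\w.false)) ((\p.(\q.true)) 9)) in ((let r = false in (\s.(\t.t))) (\a.false))) 6)
step 2: [if@0.0.0] ((let x = ((\v.true) ((\p.(\q.true)) 9)) in ((let r = false in (\s.(\t.t))) (\a.false))) 6)
step 3: [beta@0.0.1] ((let x = ((\v.true) (\q.true)) in ((let r = false in (\s.(\t.t))) (\a.false))) 6)
step 4: [beta@0.0] ((let x = true in ((let r = false in (\s.(\t.t))) (\a.false))) 6)
step 5: [let@0] (((let r = false in (\s.(\t.t))) (\a.false)) 6)
step 6: [let@0.0] (((\s.(\t.t)) (\a.false)) 6)
step 7: [beta@0] ((\t.t) 6)
step 8: [beta@root] 6

Answer: 6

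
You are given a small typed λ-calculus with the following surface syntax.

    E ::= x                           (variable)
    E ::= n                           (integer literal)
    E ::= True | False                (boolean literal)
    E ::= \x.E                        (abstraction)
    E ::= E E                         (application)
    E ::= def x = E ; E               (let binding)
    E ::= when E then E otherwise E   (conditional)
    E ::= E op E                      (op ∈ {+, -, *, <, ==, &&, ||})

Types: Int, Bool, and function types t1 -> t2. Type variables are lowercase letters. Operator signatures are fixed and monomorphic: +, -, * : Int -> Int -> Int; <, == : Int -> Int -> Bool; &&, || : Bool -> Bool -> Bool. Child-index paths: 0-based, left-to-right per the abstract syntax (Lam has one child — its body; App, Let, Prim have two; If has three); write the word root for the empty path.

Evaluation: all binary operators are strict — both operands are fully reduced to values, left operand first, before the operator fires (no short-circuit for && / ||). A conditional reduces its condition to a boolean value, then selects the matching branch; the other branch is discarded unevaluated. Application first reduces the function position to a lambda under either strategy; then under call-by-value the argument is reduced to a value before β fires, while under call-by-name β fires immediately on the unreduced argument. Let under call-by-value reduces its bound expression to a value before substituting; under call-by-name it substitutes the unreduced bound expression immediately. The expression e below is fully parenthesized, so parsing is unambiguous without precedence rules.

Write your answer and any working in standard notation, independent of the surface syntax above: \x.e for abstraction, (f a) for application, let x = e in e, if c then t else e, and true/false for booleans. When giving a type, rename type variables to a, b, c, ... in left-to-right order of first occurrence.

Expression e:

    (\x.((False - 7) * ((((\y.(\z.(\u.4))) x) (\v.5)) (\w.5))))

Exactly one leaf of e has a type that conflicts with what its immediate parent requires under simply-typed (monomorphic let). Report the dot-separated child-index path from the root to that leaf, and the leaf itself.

Derivation:
  unify Bool ~ Int
  FAIL: mismatch Bool ~ Int

Answer: 0.0.0 : false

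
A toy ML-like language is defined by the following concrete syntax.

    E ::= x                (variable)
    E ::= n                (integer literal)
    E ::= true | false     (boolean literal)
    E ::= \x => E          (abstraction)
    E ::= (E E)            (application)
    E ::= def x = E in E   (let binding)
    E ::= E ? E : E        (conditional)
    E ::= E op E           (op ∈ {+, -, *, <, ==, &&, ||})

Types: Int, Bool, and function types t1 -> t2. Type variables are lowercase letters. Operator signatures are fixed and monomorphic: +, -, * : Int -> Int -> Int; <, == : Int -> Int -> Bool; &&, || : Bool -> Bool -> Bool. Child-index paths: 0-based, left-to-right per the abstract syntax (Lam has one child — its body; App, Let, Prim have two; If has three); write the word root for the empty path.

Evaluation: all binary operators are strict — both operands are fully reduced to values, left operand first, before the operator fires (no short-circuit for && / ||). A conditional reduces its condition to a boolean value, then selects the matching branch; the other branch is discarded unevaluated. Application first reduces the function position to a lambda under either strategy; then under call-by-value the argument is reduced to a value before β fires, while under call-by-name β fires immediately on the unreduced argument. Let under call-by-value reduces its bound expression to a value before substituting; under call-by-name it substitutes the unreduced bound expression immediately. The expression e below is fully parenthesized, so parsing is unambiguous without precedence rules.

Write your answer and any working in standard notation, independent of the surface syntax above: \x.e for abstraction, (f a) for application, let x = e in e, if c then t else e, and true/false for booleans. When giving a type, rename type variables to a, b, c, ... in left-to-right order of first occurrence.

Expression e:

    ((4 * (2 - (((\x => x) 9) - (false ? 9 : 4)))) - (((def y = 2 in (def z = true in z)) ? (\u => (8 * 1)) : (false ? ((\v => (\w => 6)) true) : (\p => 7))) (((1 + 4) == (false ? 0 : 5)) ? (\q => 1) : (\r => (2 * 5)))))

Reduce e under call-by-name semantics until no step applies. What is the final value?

Answer: -20

Working:
step 0: ((4 * (2 - (((\x.x) 9) - (if false then 9 else 4)))) - ((if (let y = 2 in (let z = true in z)) then (\u.(8 * 1)) else (if false then ((\v.(\w.6)) true) else (\p.7))) (if ((1 + 4) == (if false then 0 else 5)) then (\q.1) else (\r.(2 * 5)))))
step 1: [beta@0.1.1.0] ((4 * (2 - (9 - (if false then 9 else 4)))) - ((if (let y = 2 in (let z = true in z)) then (\u.(8 * 1)) else (if false then ((\v.(\w.6)) true) else (\p.7))) (if ((1 + 4) == (if false then 0 else 5)) then (\q.1) else (\r.(2 * 5)))))
step 2: [if@0.1.1.1] ((4 * (2 - (9 - 4))) - ((if (let y = 2 in (let z = true in z)) then (\u.(8 * 1)) else (if false then ((\v.(\w.6)) true) else (\p.7))) (if ((1 + 4) == (if false then 0 else 5)) then (\q.1) else (\r.(2 * 5)))))
step 3: [delta@0.1.1] ((4 * (2 - 5)) - ((if (let y = 2 in (let z = true in z)) then (\u.(8 * 1)) else (if false then ((\v.(\w.6)) true) else (\p.7))) (if ((1 + 4) == (if false then 0 else 5)) then (\q.1) else (\r.(2 * 5)))))
step 4: [delta@0.1] ((4 * -3) - ((if (let y = 2 in (let z = true in z)) then (\u.(8 * 1)) else (if false then ((\v.(\w.6)) true) else (\p.7))) (if ((1 + 4) == (if false then 0 else 5)) then (\q.1) else (\r.(2 * 5)))))
step 5: [delta@0] (-12 - ((if (let y = 2 in (let z = true in z)) then (\u.(8 * 1)) else (if false then ((\v.(\w.6)) true) else (\p.7))) (if ((1 + 4) == (if false then 0 else 5)) then (\q.1) else (\r.(2 * 5)))))
step 6: [let@1.0.0] (-12 - ((if (let z = true in z) then (\u.(8 * 1)) else (if false then ((\v.(\w.6)) true) else (\p.7))) (if ((1 + 4) == (if false then 0 else 5)) then (\q.1) else (\r.(2 * 5)))))
step 7: [let@1.0.0] (-12 - ((if true then (\u.(8 * 1)) else (if false then ((\v.(\w.6)) true) else (\p.7))) (if ((1 + 4) == (if false then 0 else 5)) then (\q.1) else (\r.(2 * 5)))))
step 8: [if@1.0] (-12 - ((\u.(8 * 1)) (if ((1 + 4) == (if false then 0 else 5)) then (\q.1) else (\r.(2 * 5)))))
step 9: [beta@1] (-12 - (8 * 1))
step 10: [delta@1] (-12 - 8)
step 11: [delta@root] -20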